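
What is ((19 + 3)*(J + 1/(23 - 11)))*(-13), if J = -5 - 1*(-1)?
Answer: 6721/6 ≈ 1120.2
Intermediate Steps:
J = -4 (J = -5 + 1 = -4)
((19 + 3)*(J + 1/(23 - 11)))*(-13) = ((19 + 3)*(-4 + 1/(23 - 11)))*(-13) = (22*(-4 + 1/12))*(-13) = (22*(-47/12))*(-13) = -517/6*(-13) = 6721/6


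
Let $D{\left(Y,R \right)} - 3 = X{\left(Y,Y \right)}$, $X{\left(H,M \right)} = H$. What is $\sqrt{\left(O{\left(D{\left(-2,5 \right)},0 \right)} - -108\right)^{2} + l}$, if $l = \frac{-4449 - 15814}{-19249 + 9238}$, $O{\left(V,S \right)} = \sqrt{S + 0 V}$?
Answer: $\frac{\sqrt{1169170344237}}{10011} \approx 108.01$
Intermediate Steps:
$D{\left(Y,R \right)} = 3 + Y$
$O{\left(V,S \right)} = \sqrt{S}$ ($O{\left(V,S \right)} = \sqrt{S + 0} = \sqrt{S}$)
$l = \frac{20263}{10011}$ ($l = - \frac{20263}{-10011} = \left(-20263\right) \left(- \frac{1}{10011}\right) = \frac{20263}{10011} \approx 2.0241$)
$\sqrt{\left(O{\left(D{\left(-2,5 \right)},0 \right)} - -108\right)^{2} + l} = \sqrt{\left(\sqrt{0} - -108\right)^{2} + \frac{20263}{10011}} = \sqrt{\left(0 + 108\right)^{2} + \frac{20263}{10011}} = \sqrt{108^{2} + \frac{20263}{10011}} = \sqrt{11664 + \frac{20263}{10011}} = \sqrt{\frac{116788567}{10011}} = \frac{\sqrt{1169170344237}}{10011}$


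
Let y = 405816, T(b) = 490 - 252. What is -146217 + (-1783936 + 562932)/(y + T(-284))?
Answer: -29686609361/203027 ≈ -1.4622e+5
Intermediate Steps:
T(b) = 238
-146217 + (-1783936 + 562932)/(y + T(-284)) = -146217 + (-1783936 + 562932)/(405816 + 238) = -146217 - 1221004/406054 = -146217 - 1221004*1/406054 = -146217 - 610502/203027 = -29686609361/203027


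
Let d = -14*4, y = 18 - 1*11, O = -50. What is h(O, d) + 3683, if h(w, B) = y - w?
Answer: 3740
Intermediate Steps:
y = 7 (y = 18 - 11 = 7)
d = -56
h(w, B) = 7 - w
h(O, d) + 3683 = (7 - 1*(-50)) + 3683 = (7 + 50) + 3683 = 57 + 3683 = 3740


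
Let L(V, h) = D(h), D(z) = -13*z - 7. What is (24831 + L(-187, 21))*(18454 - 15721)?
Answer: 67097883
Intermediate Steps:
D(z) = -7 - 13*z
L(V, h) = -7 - 13*h
(24831 + L(-187, 21))*(18454 - 15721) = (24831 + (-7 - 13*21))*(18454 - 15721) = (24831 + (-7 - 273))*2733 = (24831 - 280)*2733 = 24551*2733 = 67097883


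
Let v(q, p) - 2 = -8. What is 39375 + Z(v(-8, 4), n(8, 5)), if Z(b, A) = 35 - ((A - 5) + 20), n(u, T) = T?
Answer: 39390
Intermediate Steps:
v(q, p) = -6 (v(q, p) = 2 - 8 = -6)
Z(b, A) = 20 - A (Z(b, A) = 35 - ((-5 + A) + 20) = 35 - (15 + A) = 35 + (-15 - A) = 20 - A)
39375 + Z(v(-8, 4), n(8, 5)) = 39375 + (20 - 1*5) = 39375 + (20 - 5) = 39375 + 15 = 39390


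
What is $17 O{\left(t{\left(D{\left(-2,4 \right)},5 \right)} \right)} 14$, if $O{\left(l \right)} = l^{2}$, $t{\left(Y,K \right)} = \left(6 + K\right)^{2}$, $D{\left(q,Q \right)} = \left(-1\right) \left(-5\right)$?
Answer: $3484558$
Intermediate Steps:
$D{\left(q,Q \right)} = 5$
$17 O{\left(t{\left(D{\left(-2,4 \right)},5 \right)} \right)} 14 = 17 \left(\left(6 + 5\right)^{2}\right)^{2} \cdot 14 = 17 \left(11^{2}\right)^{2} \cdot 14 = 17 \cdot 121^{2} \cdot 14 = 17 \cdot 14641 \cdot 14 = 248897 \cdot 14 = 3484558$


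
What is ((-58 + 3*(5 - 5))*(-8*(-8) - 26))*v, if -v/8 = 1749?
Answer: 30838368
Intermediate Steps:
v = -13992 (v = -8*1749 = -13992)
((-58 + 3*(5 - 5))*(-8*(-8) - 26))*v = ((-58 + 3*(5 - 5))*(-8*(-8) - 26))*(-13992) = ((-58 + 3*0)*(64 - 26))*(-13992) = ((-58 + 0)*38)*(-13992) = -58*38*(-13992) = -2204*(-13992) = 30838368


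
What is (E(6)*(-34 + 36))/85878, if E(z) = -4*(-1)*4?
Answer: 16/42939 ≈ 0.00037262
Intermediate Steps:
E(z) = 16 (E(z) = 4*4 = 16)
(E(6)*(-34 + 36))/85878 = (16*(-34 + 36))/85878 = (16*2)*(1/85878) = 32*(1/85878) = 16/42939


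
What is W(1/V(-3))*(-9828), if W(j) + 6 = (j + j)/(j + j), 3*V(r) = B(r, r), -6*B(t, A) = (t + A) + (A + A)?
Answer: 49140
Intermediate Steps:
B(t, A) = -A/2 - t/6 (B(t, A) = -((t + A) + (A + A))/6 = -((A + t) + 2*A)/6 = -(t + 3*A)/6 = -A/2 - t/6)
V(r) = -2*r/9 (V(r) = (-r/2 - r/6)/3 = (-2*r/3)/3 = -2*r/9)
W(j) = -5 (W(j) = -6 + (j + j)/(j + j) = -6 + (2*j)/((2*j)) = -6 + (2*j)*(1/(2*j)) = -6 + 1 = -5)
W(1/V(-3))*(-9828) = -5*(-9828) = 49140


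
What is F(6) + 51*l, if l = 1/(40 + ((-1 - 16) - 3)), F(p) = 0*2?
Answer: 51/20 ≈ 2.5500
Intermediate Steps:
F(p) = 0
l = 1/20 (l = 1/(40 + (-17 - 3)) = 1/(40 - 20) = 1/20 ≈ 0.050000)
F(6) + 51*l = 0 + 51*(1/20) = 0 + 51/20 = 51/20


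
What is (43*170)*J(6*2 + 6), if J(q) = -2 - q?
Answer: -146200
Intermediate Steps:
(43*170)*J(6*2 + 6) = (43*170)*(-2 - (6*2 + 6)) = 7310*(-2 - (12 + 6)) = 7310*(-2 - 1*18) = 7310*(-2 - 18) = 7310*(-20) = -146200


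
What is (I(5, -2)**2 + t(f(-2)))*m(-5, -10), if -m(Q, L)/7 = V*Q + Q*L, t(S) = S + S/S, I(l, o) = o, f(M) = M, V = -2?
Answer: -1260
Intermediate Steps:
t(S) = 1 + S (t(S) = S + 1 = 1 + S)
m(Q, L) = 14*Q - 7*L*Q (m(Q, L) = -7*(-2*Q + Q*L) = -7*(-2*Q + L*Q) = 14*Q - 7*L*Q)
(I(5, -2)**2 + t(f(-2)))*m(-5, -10) = ((-2)**2 + (1 - 2))*(7*(-5)*(2 - 1*(-10))) = (4 - 1)*(7*(-5)*(2 + 10)) = 3*(7*(-5)*12) = 3*(-420) = -1260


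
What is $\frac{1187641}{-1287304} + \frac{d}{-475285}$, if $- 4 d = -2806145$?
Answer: $- \frac{293511674691}{122367256328} \approx -2.3986$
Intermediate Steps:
$d = \frac{2806145}{4}$ ($d = \left(- \frac{1}{4}\right) \left(-2806145\right) = \frac{2806145}{4} \approx 7.0154 \cdot 10^{5}$)
$\frac{1187641}{-1287304} + \frac{d}{-475285} = \frac{1187641}{-1287304} + \frac{2806145}{4 \left(-475285\right)} = 1187641 \left(- \frac{1}{1287304}\right) + \frac{2806145}{4} \left(- \frac{1}{475285}\right) = - \frac{1187641}{1287304} - \frac{561229}{380228} = - \frac{293511674691}{122367256328}$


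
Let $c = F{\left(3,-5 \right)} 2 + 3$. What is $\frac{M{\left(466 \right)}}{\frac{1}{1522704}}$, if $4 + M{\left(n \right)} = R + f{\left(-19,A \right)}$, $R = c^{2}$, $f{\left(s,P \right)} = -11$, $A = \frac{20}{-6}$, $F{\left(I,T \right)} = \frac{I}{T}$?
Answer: $- \frac{447674976}{25} \approx -1.7907 \cdot 10^{7}$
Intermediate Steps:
$A = - \frac{10}{3}$ ($A = 20 \left(- \frac{1}{6}\right) = - \frac{10}{3} \approx -3.3333$)
$c = \frac{9}{5}$ ($c = \frac{3}{-5} \cdot 2 + 3 = 3 \left(- \frac{1}{5}\right) 2 + 3 = \left(- \frac{3}{5}\right) 2 + 3 = - \frac{6}{5} + 3 = \frac{9}{5} \approx 1.8$)
$R = \frac{81}{25}$ ($R = \left(\frac{9}{5}\right)^{2} = \frac{81}{25} \approx 3.24$)
$M{\left(n \right)} = - \frac{294}{25}$ ($M{\left(n \right)} = -4 + \left(\frac{81}{25} - 11\right) = -4 - \frac{194}{25} = - \frac{294}{25}$)
$\frac{M{\left(466 \right)}}{\frac{1}{1522704}} = - \frac{294}{25 \cdot \frac{1}{1522704}} = - \frac{294 \frac{1}{\frac{1}{1522704}}}{25} = \left(- \frac{294}{25}\right) 1522704 = - \frac{447674976}{25}$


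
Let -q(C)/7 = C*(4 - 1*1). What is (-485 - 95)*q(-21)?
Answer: -255780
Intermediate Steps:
q(C) = -21*C (q(C) = -7*C*(4 - 1*1) = -7*C*(4 - 1) = -7*C*3 = -21*C)
(-485 - 95)*q(-21) = (-485 - 95)*(-21*(-21)) = -580*441 = -255780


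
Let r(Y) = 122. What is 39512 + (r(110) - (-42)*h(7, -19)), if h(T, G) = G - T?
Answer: 38542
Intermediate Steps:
39512 + (r(110) - (-42)*h(7, -19)) = 39512 + (122 - (-42)*(-19 - 1*7)) = 39512 + (122 - (-42)*(-19 - 7)) = 39512 + (122 - (-42)*(-26)) = 39512 + (122 - 1*1092) = 39512 + (122 - 1092) = 39512 - 970 = 38542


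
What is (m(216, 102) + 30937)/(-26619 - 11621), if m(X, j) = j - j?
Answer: -30937/38240 ≈ -0.80902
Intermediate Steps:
m(X, j) = 0
(m(216, 102) + 30937)/(-26619 - 11621) = (0 + 30937)/(-26619 - 11621) = 30937/(-38240) = 30937*(-1/38240) = -30937/38240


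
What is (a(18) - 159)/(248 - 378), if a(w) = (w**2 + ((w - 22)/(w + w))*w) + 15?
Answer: -89/65 ≈ -1.3692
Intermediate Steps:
a(w) = 4 + w**2 + w/2 (a(w) = (w**2 + ((-22 + w)/((2*w)))*w) + 15 = (w**2 + ((-22 + w)*(1/(2*w)))*w) + 15 = (w**2 + ((-22 + w)/(2*w))*w) + 15 = (w**2 + (-11 + w/2)) + 15 = (-11 + w**2 + w/2) + 15 = 4 + w**2 + w/2)
(a(18) - 159)/(248 - 378) = ((4 + 18**2 + (1/2)*18) - 159)/(248 - 378) = ((4 + 324 + 9) - 159)/(-130) = (337 - 159)*(-1/130) = 178*(-1/130) = -89/65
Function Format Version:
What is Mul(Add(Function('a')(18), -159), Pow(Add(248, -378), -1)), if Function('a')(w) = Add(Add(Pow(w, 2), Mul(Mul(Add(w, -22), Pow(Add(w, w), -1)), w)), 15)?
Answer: Rational(-89, 65) ≈ -1.3692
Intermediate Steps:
Function('a')(w) = Add(4, Pow(w, 2), Mul(Rational(1, 2), w)) (Function('a')(w) = Add(Add(Pow(w, 2), Mul(Mul(Add(-22, w), Pow(Mul(2, w), -1)), w)), 15) = Add(Add(Pow(w, 2), Mul(Mul(Add(-22, w), Mul(Rational(1, 2), Pow(w, -1))), w)), 15) = Add(Add(Pow(w, 2), Mul(Mul(Rational(1, 2), Pow(w, -1), Add(-22, w)), w)), 15) = Add(Add(Pow(w, 2), Add(-11, Mul(Rational(1, 2), w))), 15) = Add(Add(-11, Pow(w, 2), Mul(Rational(1, 2), w)), 15) = Add(4, Pow(w, 2), Mul(Rational(1, 2), w)))
Mul(Add(Function('a')(18), -159), Pow(Add(248, -378), -1)) = Mul(Add(Add(4, Pow(18, 2), Mul(Rational(1, 2), 18)), -159), Pow(Add(248, -378), -1)) = Mul(Add(Add(4, 324, 9), -159), Pow(-130, -1)) = Mul(Add(337, -159), Rational(-1, 130)) = Mul(178, Rational(-1, 130)) = Rational(-89, 65)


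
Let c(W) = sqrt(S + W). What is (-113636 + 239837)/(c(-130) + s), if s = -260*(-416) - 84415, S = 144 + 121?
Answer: 66592061/12529442 - 42067*sqrt(15)/62647210 ≈ 5.3122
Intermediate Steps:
S = 265
c(W) = sqrt(265 + W)
s = 23745 (s = 108160 - 84415 = 23745)
(-113636 + 239837)/(c(-130) + s) = (-113636 + 239837)/(sqrt(265 - 130) + 23745) = 126201/(sqrt(135) + 23745) = 126201/(3*sqrt(15) + 23745) = 126201/(23745 + 3*sqrt(15))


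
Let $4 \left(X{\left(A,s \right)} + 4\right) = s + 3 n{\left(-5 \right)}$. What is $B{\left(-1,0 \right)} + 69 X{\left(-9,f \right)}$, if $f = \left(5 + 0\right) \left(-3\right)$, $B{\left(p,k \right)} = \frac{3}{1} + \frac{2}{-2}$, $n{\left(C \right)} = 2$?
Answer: $- \frac{1717}{4} \approx -429.25$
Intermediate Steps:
$B{\left(p,k \right)} = 2$ ($B{\left(p,k \right)} = 3 \cdot 1 + 2 \left(- \frac{1}{2}\right) = 3 - 1 = 2$)
$f = -15$ ($f = 5 \left(-3\right) = -15$)
$X{\left(A,s \right)} = - \frac{5}{2} + \frac{s}{4}$ ($X{\left(A,s \right)} = -4 + \frac{s + 3 \cdot 2}{4} = -4 + \frac{s + 6}{4} = -4 + \frac{6 + s}{4} = -4 + \left(\frac{3}{2} + \frac{s}{4}\right) = - \frac{5}{2} + \frac{s}{4}$)
$B{\left(-1,0 \right)} + 69 X{\left(-9,f \right)} = 2 + 69 \left(- \frac{5}{2} + \frac{1}{4} \left(-15\right)\right) = 2 + 69 \left(- \frac{5}{2} - \frac{15}{4}\right) = 2 + 69 \left(- \frac{25}{4}\right) = 2 - \frac{1725}{4} = - \frac{1717}{4}$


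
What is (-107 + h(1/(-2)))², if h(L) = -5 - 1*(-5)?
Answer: 11449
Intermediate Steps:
h(L) = 0 (h(L) = -5 + 5 = 0)
(-107 + h(1/(-2)))² = (-107 + 0)² = (-107)² = 11449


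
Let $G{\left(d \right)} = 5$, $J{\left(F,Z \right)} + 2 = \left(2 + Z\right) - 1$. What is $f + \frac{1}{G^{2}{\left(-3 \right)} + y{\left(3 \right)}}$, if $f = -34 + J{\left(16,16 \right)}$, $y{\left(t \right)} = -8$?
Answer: $- \frac{322}{17} \approx -18.941$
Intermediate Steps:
$J{\left(F,Z \right)} = -1 + Z$ ($J{\left(F,Z \right)} = -2 + \left(\left(2 + Z\right) - 1\right) = -2 + \left(1 + Z\right) = -1 + Z$)
$f = -19$ ($f = -34 + \left(-1 + 16\right) = -34 + 15 = -19$)
$f + \frac{1}{G^{2}{\left(-3 \right)} + y{\left(3 \right)}} = -19 + \frac{1}{5^{2} - 8} = -19 + \frac{1}{25 - 8} = -19 + \frac{1}{17} = - \frac{322}{17}$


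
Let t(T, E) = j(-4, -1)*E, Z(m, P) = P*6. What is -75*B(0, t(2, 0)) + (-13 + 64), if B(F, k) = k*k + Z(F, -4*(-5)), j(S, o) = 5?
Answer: -8949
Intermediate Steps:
Z(m, P) = 6*P
t(T, E) = 5*E
B(F, k) = 120 + k² (B(F, k) = k*k + 6*(-4*(-5)) = k² + 6*20 = k² + 120 = 120 + k²)
-75*B(0, t(2, 0)) + (-13 + 64) = -75*(120 + (5*0)²) + (-13 + 64) = -75*(120 + 0²) + 51 = -75*(120 + 0) + 51 = -75*120 + 51 = -15*600 + 51 = -9000 + 51 = -8949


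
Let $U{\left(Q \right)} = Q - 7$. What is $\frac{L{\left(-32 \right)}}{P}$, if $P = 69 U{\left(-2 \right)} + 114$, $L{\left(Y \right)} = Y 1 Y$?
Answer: $- \frac{1024}{507} \approx -2.0197$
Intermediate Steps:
$U{\left(Q \right)} = -7 + Q$
$L{\left(Y \right)} = Y^{2}$ ($L{\left(Y \right)} = Y Y = Y^{2}$)
$P = -507$ ($P = 69 \left(-7 - 2\right) + 114 = 69 \left(-9\right) + 114 = -621 + 114 = -507$)
$\frac{L{\left(-32 \right)}}{P} = \frac{\left(-32\right)^{2}}{-507} = 1024 \left(- \frac{1}{507}\right) = - \frac{1024}{507}$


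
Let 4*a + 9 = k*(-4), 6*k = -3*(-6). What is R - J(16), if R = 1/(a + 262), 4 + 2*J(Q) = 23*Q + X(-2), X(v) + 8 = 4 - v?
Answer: -185883/1027 ≈ -181.00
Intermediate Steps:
X(v) = -4 - v (X(v) = -8 + (4 - v) = -4 - v)
k = 3 (k = (-3*(-6))/6 = (⅙)*18 = 3)
a = -21/4 (a = -9/4 + (3*(-4))/4 = -9/4 + (¼)*(-12) = -9/4 - 3 = -21/4 ≈ -5.2500)
J(Q) = -3 + 23*Q/2 (J(Q) = -2 + (23*Q + (-4 - 1*(-2)))/2 = -2 + (23*Q + (-4 + 2))/2 = -2 + (23*Q - 2)/2 = -2 + (-2 + 23*Q)/2 = -2 + (-1 + 23*Q/2) = -3 + 23*Q/2)
R = 4/1027 (R = 1/(-21/4 + 262) = 1/(1027/4) = 4/1027 ≈ 0.0038948)
R - J(16) = 4/1027 - (-3 + (23/2)*16) = 4/1027 - (-3 + 184) = 4/1027 - 1*181 = 4/1027 - 181 = -185883/1027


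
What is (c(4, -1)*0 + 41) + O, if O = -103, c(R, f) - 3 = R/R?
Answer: -62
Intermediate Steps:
c(R, f) = 4 (c(R, f) = 3 + R/R = 3 + 1 = 4)
(c(4, -1)*0 + 41) + O = (4*0 + 41) - 103 = (0 + 41) - 103 = 41 - 103 = -62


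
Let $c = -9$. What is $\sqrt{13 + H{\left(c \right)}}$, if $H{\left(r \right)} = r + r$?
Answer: $i \sqrt{5} \approx 2.2361 i$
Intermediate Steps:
$H{\left(r \right)} = 2 r$
$\sqrt{13 + H{\left(c \right)}} = \sqrt{13 + 2 \left(-9\right)} = \sqrt{13 - 18} = \sqrt{-5} = i \sqrt{5}$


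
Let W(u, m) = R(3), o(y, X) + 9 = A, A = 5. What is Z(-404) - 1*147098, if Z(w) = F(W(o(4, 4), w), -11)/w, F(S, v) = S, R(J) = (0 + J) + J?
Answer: -29713799/202 ≈ -1.4710e+5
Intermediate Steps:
R(J) = 2*J (R(J) = J + J = 2*J)
o(y, X) = -4 (o(y, X) = -9 + 5 = -4)
W(u, m) = 6 (W(u, m) = 2*3 = 6)
Z(w) = 6/w
Z(-404) - 1*147098 = 6/(-404) - 1*147098 = 6*(-1/404) - 147098 = -3/202 - 147098 = -29713799/202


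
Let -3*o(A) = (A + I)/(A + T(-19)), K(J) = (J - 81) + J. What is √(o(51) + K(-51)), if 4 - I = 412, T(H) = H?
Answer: I*√11474/8 ≈ 13.39*I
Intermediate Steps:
K(J) = -81 + 2*J (K(J) = (-81 + J) + J = -81 + 2*J)
I = -408 (I = 4 - 1*412 = 4 - 412 = -408)
o(A) = -(-408 + A)/(3*(-19 + A)) (o(A) = -(A - 408)/(3*(A - 19)) = -(-408 + A)/(3*(-19 + A)))
√(o(51) + K(-51)) = √((408 - 1*51)/(3*(-19 + 51)) + (-81 + 2*(-51))) = √((⅓)*(408 - 51)/32 + (-81 - 102)) = √((⅓)*(1/32)*357 - 183) = √(119/32 - 183) = √(-5737/32) = I*√11474/8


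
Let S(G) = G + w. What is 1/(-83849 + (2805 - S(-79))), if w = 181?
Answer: -1/81146 ≈ -1.2323e-5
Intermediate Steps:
S(G) = 181 + G (S(G) = G + 181 = 181 + G)
1/(-83849 + (2805 - S(-79))) = 1/(-83849 + (2805 - (181 - 79))) = 1/(-83849 + (2805 - 1*102)) = 1/(-83849 + (2805 - 102)) = 1/(-83849 + 2703) = 1/(-81146) = -1/81146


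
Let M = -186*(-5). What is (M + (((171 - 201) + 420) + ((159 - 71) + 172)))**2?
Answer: 2496400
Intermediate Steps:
M = 930
(M + (((171 - 201) + 420) + ((159 - 71) + 172)))**2 = (930 + (((171 - 201) + 420) + ((159 - 71) + 172)))**2 = (930 + ((-30 + 420) + (88 + 172)))**2 = (930 + (390 + 260))**2 = (930 + 650)**2 = 1580**2 = 2496400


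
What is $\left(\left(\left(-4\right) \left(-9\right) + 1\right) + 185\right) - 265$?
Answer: $-43$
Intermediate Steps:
$\left(\left(\left(-4\right) \left(-9\right) + 1\right) + 185\right) - 265 = \left(\left(36 + 1\right) + 185\right) - 265 = \left(37 + 185\right) - 265 = 222 - 265 = -43$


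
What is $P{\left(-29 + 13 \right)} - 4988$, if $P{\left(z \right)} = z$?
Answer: $-5004$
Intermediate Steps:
$P{\left(-29 + 13 \right)} - 4988 = \left(-29 + 13\right) - 4988 = -16 - 4988 = -5004$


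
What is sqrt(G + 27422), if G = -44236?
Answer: I*sqrt(16814) ≈ 129.67*I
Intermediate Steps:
sqrt(G + 27422) = sqrt(-44236 + 27422) = sqrt(-16814) = I*sqrt(16814)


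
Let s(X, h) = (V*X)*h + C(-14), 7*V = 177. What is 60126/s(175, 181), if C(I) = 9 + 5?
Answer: 60126/800939 ≈ 0.075069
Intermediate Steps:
C(I) = 14
V = 177/7 (V = (1/7)*177 = 177/7 ≈ 25.286)
s(X, h) = 14 + 177*X*h/7 (s(X, h) = (177*X/7)*h + 14 = 177*X*h/7 + 14 = 14 + 177*X*h/7)
60126/s(175, 181) = 60126/(14 + (177/7)*175*181) = 60126/(14 + 800925) = 60126/800939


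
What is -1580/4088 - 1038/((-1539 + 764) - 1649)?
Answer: 8613/206444 ≈ 0.041721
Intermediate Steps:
-1580/4088 - 1038/((-1539 + 764) - 1649) = -1580*1/4088 - 1038/(-775 - 1649) = -395/1022 - 1038/(-2424) = -395/1022 - 1038*(-1/2424) = -395/1022 + 173/404 = 8613/206444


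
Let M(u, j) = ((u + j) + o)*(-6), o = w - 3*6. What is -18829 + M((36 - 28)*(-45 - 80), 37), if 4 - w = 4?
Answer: -12943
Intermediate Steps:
w = 0 (w = 4 - 1*4 = 4 - 4 = 0)
o = -18 (o = 0 - 3*6 = 0 - 18 = -18)
M(u, j) = 108 - 6*j - 6*u (M(u, j) = ((u + j) - 18)*(-6) = ((j + u) - 18)*(-6) = (-18 + j + u)*(-6) = 108 - 6*j - 6*u)
-18829 + M((36 - 28)*(-45 - 80), 37) = -18829 + (108 - 6*37 - 6*(36 - 28)*(-45 - 80)) = -18829 + (108 - 222 - 48*(-125)) = -18829 + (108 - 222 - 6*(-1000)) = -18829 + (108 - 222 + 6000) = -18829 + 5886 = -12943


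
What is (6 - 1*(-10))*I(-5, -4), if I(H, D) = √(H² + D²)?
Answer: 16*√41 ≈ 102.45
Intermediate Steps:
I(H, D) = √(D² + H²)
(6 - 1*(-10))*I(-5, -4) = (6 - 1*(-10))*√((-4)² + (-5)²) = (6 + 10)*√(16 + 25) = 16*√41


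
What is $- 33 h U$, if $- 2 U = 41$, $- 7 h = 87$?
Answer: $- \frac{117711}{14} \approx -8407.9$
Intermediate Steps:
$h = - \frac{87}{7}$ ($h = \left(- \frac{1}{7}\right) 87 = - \frac{87}{7} \approx -12.429$)
$U = - \frac{41}{2}$ ($U = \left(- \frac{1}{2}\right) 41 = - \frac{41}{2} \approx -20.5$)
$- 33 h U = \left(-33\right) \left(- \frac{87}{7}\right) \left(- \frac{41}{2}\right) = \frac{2871}{7} \left(- \frac{41}{2}\right) = - \frac{117711}{14}$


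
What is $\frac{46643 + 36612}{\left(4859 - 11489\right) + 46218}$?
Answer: $\frac{83255}{39588} \approx 2.103$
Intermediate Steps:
$\frac{46643 + 36612}{\left(4859 - 11489\right) + 46218} = \frac{83255}{\left(4859 - 11489\right) + 46218} = \frac{83255}{-6630 + 46218} = \frac{83255}{39588}$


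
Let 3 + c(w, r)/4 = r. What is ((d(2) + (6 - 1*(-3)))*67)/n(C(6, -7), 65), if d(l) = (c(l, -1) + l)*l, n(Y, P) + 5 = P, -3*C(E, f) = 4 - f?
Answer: -1273/60 ≈ -21.217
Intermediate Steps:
c(w, r) = -12 + 4*r
C(E, f) = -4/3 + f/3 (C(E, f) = -(4 - f)/3 = -4/3 + f/3)
n(Y, P) = -5 + P
d(l) = l*(-16 + l) (d(l) = ((-12 + 4*(-1)) + l)*l = ((-12 - 4) + l)*l = (-16 + l)*l = l*(-16 + l))
((d(2) + (6 - 1*(-3)))*67)/n(C(6, -7), 65) = ((2*(-16 + 2) + (6 - 1*(-3)))*67)/(-5 + 65) = ((2*(-14) + (6 + 3))*67)/60 = ((-28 + 9)*67)*(1/60) = -19*67*(1/60) = -1273*1/60 = -1273/60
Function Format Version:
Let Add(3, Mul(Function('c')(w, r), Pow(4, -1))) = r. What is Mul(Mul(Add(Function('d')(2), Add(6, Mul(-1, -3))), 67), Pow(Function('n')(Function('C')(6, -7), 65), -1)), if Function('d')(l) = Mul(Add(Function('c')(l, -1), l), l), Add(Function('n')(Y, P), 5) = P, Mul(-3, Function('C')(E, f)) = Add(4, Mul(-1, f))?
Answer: Rational(-1273, 60) ≈ -21.217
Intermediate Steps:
Function('c')(w, r) = Add(-12, Mul(4, r))
Function('C')(E, f) = Add(Rational(-4, 3), Mul(Rational(1, 3), f)) (Function('C')(E, f) = Mul(Rational(-1, 3), Add(4, Mul(-1, f))) = Add(Rational(-4, 3), Mul(Rational(1, 3), f)))
Function('n')(Y, P) = Add(-5, P)
Function('d')(l) = Mul(l, Add(-16, l)) (Function('d')(l) = Mul(Add(Add(-12, Mul(4, -1)), l), l) = Mul(Add(Add(-12, -4), l), l) = Mul(Add(-16, l), l) = Mul(l, Add(-16, l)))
Mul(Mul(Add(Function('d')(2), Add(6, Mul(-1, -3))), 67), Pow(Function('n')(Function('C')(6, -7), 65), -1)) = Mul(Mul(Add(Mul(2, Add(-16, 2)), Add(6, Mul(-1, -3))), 67), Pow(Add(-5, 65), -1)) = Mul(Mul(Add(Mul(2, -14), Add(6, 3)), 67), Pow(60, -1)) = Mul(Mul(Add(-28, 9), 67), Rational(1, 60)) = Mul(Mul(-19, 67), Rational(1, 60)) = Mul(-1273, Rational(1, 60)) = Rational(-1273, 60)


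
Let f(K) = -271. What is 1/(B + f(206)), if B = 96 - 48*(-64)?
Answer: 1/2897 ≈ 0.00034518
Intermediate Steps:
B = 3168 (B = 96 + 3072 = 3168)
1/(B + f(206)) = 1/(3168 - 271) = 1/2897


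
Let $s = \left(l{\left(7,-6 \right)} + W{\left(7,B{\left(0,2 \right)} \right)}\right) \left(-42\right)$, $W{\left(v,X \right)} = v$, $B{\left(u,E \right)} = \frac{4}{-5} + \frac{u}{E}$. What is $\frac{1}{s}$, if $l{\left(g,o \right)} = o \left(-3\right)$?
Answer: $- \frac{1}{1050} \approx -0.00095238$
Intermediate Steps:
$B{\left(u,E \right)} = - \frac{4}{5} + \frac{u}{E}$ ($B{\left(u,E \right)} = 4 \left(- \frac{1}{5}\right) + \frac{u}{E} = - \frac{4}{5} + \frac{u}{E}$)
$l{\left(g,o \right)} = - 3 o$
$s = -1050$ ($s = \left(\left(-3\right) \left(-6\right) + 7\right) \left(-42\right) = \left(18 + 7\right) \left(-42\right) = 25 \left(-42\right) = -1050$)
$\frac{1}{s} = \frac{1}{-1050} = - \frac{1}{1050}$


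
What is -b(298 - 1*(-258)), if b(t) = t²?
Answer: -309136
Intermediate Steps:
-b(298 - 1*(-258)) = -(298 - 1*(-258))² = -(298 + 258)² = -1*556² = -1*309136 = -309136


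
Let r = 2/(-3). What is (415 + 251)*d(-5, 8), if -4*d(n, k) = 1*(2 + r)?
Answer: -222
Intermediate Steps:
r = -⅔ (r = 2*(-⅓) = -⅔ ≈ -0.66667)
d(n, k) = -⅓ (d(n, k) = -(2 - ⅔)/4 = -4/(4*3) = -¼*4/3 = -⅓)
(415 + 251)*d(-5, 8) = (415 + 251)*(-⅓) = 666*(-⅓) = -222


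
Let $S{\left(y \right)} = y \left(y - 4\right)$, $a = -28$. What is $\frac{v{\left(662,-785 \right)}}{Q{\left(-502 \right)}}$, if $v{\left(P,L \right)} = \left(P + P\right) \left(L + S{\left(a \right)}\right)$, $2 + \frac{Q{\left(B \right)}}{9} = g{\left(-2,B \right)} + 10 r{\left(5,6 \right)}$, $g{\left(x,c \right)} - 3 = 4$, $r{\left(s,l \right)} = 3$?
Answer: $\frac{48988}{105} \approx 466.55$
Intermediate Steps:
$g{\left(x,c \right)} = 7$ ($g{\left(x,c \right)} = 3 + 4 = 7$)
$Q{\left(B \right)} = 315$ ($Q{\left(B \right)} = -18 + 9 \left(7 + 10 \cdot 3\right) = -18 + 9 \left(7 + 30\right) = -18 + 9 \cdot 37 = -18 + 333 = 315$)
$S{\left(y \right)} = y \left(-4 + y\right)$
$v{\left(P,L \right)} = 2 P \left(896 + L\right)$ ($v{\left(P,L \right)} = \left(P + P\right) \left(L - 28 \left(-4 - 28\right)\right) = 2 P \left(L - -896\right) = 2 P \left(L + 896\right) = 2 P \left(896 + L\right)$)
$\frac{v{\left(662,-785 \right)}}{Q{\left(-502 \right)}} = \frac{2 \cdot 662 \left(896 - 785\right)}{315} = 2 \cdot 662 \cdot 111 \cdot \frac{1}{315} = 146964 \cdot \frac{1}{315} = \frac{48988}{105}$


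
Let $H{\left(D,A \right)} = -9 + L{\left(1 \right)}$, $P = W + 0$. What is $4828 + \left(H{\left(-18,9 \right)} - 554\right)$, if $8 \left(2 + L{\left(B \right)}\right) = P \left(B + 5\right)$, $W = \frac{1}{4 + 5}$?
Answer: $\frac{51157}{12} \approx 4263.1$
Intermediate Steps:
$W = \frac{1}{9} \approx 0.11111$
$P = \frac{1}{9}$ ($P = \frac{1}{9} + 0 = \frac{1}{9} \approx 0.11111$)
$L{\left(B \right)} = - \frac{139}{72} + \frac{B}{72}$ ($L{\left(B \right)} = -2 + \frac{\frac{1}{9} \left(B + 5\right)}{8} = -2 + \frac{\frac{1}{9} \left(5 + B\right)}{8} = -2 + \frac{\frac{5}{9} + \frac{B}{9}}{8} = -2 + \left(\frac{5}{72} + \frac{B}{72}\right) = - \frac{139}{72} + \frac{B}{72}$)
$H{\left(D,A \right)} = - \frac{131}{12}$ ($H{\left(D,A \right)} = -9 + \left(- \frac{139}{72} + \frac{1}{72} \cdot 1\right) = -9 + \left(- \frac{139}{72} + \frac{1}{72}\right) = -9 - \frac{23}{12} = - \frac{131}{12}$)
$4828 + \left(H{\left(-18,9 \right)} - 554\right) = 4828 - \frac{6779}{12} = \frac{51157}{12}$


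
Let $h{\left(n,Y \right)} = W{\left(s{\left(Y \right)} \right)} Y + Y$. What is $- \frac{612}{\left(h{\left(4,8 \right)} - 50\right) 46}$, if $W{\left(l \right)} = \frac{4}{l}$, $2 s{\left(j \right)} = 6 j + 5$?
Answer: $\frac{8109}{24863} \approx 0.32615$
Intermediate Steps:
$s{\left(j \right)} = \frac{5}{2} + 3 j$ ($s{\left(j \right)} = \frac{6 j + 5}{2} = \frac{5 + 6 j}{2} = \frac{5}{2} + 3 j$)
$h{\left(n,Y \right)} = Y + \frac{4 Y}{\frac{5}{2} + 3 Y}$ ($h{\left(n,Y \right)} = \frac{4}{\frac{5}{2} + 3 Y} Y + Y = \frac{4 Y}{\frac{5}{2} + 3 Y} + Y = Y + \frac{4 Y}{\frac{5}{2} + 3 Y}$)
$- \frac{612}{\left(h{\left(4,8 \right)} - 50\right) 46} = - \frac{612}{\left(\frac{8 \left(13 + 6 \cdot 8\right)}{5 + 6 \cdot 8} - 50\right) 46} = - \frac{612}{\left(\frac{8 \left(13 + 48\right)}{5 + 48} - 50\right) 46} = - \frac{612}{\left(8 \cdot \frac{1}{53} \cdot 61 - 50\right) 46} = - \frac{612}{\left(\frac{488}{53} - 50\right) 46} = - \frac{612}{\left(- \frac{2162}{53}\right) 46} = - \frac{612}{- \frac{99452}{53}} = \left(-612\right) \left(- \frac{53}{99452}\right) = \frac{8109}{24863}$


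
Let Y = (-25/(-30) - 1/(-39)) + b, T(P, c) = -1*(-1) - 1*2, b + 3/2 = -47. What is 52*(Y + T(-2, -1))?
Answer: -7588/3 ≈ -2529.3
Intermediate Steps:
b = -97/2 (b = -3/2 - 47 = -97/2 ≈ -48.500)
T(P, c) = -1 (T(P, c) = 1 - 2 = -1)
Y = -1858/39 (Y = (-25/(-30) - 1/(-39)) - 97/2 = (-25*(-1/30) - 1*(-1/39)) - 97/2 = (⅚ + 1/39) - 97/2 = 67/78 - 97/2 = -1858/39 ≈ -47.641)
52*(Y + T(-2, -1)) = 52*(-1858/39 - 1) = 52*(-1897/39) = -7588/3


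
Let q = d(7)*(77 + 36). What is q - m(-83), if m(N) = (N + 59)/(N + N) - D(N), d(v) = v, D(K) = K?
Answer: 58752/83 ≈ 707.86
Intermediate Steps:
m(N) = -N + (59 + N)/(2*N) (m(N) = (N + 59)/(N + N) - N = (59 + N)/((2*N)) - N = (59 + N)*(1/(2*N)) - N = (59 + N)/(2*N) - N = -N + (59 + N)/(2*N))
q = 791 (q = 7*(77 + 36) = 7*113 = 791)
q - m(-83) = 791 - (½ - 1*(-83) + (59/2)/(-83)) = 791 - (½ + 83 + (59/2)*(-1/83)) = 791 - (½ + 83 - 59/166) = 791 - 1*6901/83 = 791 - 6901/83 = 58752/83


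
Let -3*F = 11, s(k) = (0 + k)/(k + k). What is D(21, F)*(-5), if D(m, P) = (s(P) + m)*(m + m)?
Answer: -4515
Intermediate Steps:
s(k) = ½ (s(k) = k/((2*k)) = k*(1/(2*k)) = ½)
F = -11/3 (F = -⅓*11 = -11/3 ≈ -3.6667)
D(m, P) = 2*m*(½ + m) (D(m, P) = (½ + m)*(m + m) = (½ + m)*(2*m) = 2*m*(½ + m))
D(21, F)*(-5) = (21*(1 + 2*21))*(-5) = (21*(1 + 42))*(-5) = (21*43)*(-5) = 903*(-5) = -4515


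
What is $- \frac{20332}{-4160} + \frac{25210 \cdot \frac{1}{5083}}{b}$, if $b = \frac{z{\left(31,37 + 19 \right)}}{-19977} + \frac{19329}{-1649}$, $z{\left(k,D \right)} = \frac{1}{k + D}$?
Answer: $\frac{22421323011853}{5022270755840} \approx 4.4644$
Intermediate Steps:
$z{\left(k,D \right)} = \frac{1}{D + k}$
$b = - \frac{1976104960}{168585903}$ ($b = \frac{1}{\left(\left(37 + 19\right) + 31\right) \left(-19977\right)} + \frac{19329}{-1649} = \frac{1}{56 + 31} \left(- \frac{1}{19977}\right) + 19329 \left(- \frac{1}{1649}\right) = \frac{1}{87} \left(- \frac{1}{19977}\right) - \frac{1137}{97} = - \frac{1}{1737999} - \frac{1137}{97} = - \frac{1976104960}{168585903} \approx -11.722$)
$- \frac{20332}{-4160} + \frac{25210 \cdot \frac{1}{5083}}{b} = - \frac{20332}{-4160} + \frac{25210 \cdot \frac{1}{5083}}{- \frac{1976104960}{168585903}} = \left(-20332\right) \left(- \frac{1}{4160}\right) + 25210 \cdot \frac{1}{5083} \left(- \frac{168585903}{1976104960}\right) = \frac{391}{80} + \frac{25210}{5083} \left(- \frac{168585903}{1976104960}\right) = \frac{391}{80} - \frac{425005061463}{1004454151168} = \frac{22421323011853}{5022270755840}$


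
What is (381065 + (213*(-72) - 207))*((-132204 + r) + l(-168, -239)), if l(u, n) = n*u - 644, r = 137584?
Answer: 16407551536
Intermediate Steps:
l(u, n) = -644 + n*u
(381065 + (213*(-72) - 207))*((-132204 + r) + l(-168, -239)) = (381065 + (213*(-72) - 207))*((-132204 + 137584) + (-644 - 239*(-168))) = (381065 + (-15336 - 207))*(5380 + (-644 + 40152)) = (381065 - 15543)*(5380 + 39508) = 365522*44888 = 16407551536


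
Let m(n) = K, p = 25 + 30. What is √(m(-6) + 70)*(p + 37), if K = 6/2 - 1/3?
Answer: 92*√654/3 ≈ 784.25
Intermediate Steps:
p = 55
K = 8/3 (K = 6*(½) - 1*⅓ = 3 - ⅓ = 8/3 ≈ 2.6667)
m(n) = 8/3
√(m(-6) + 70)*(p + 37) = √(8/3 + 70)*(55 + 37) = √(218/3)*92 = (√654/3)*92 = 92*√654/3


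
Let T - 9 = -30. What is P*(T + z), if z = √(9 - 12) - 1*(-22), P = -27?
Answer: -27 - 27*I*√3 ≈ -27.0 - 46.765*I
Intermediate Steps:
T = -21 (T = 9 - 30 = -21)
z = 22 + I*√3 (z = √(-3) + 22 = I*√3 + 22 = 22 + I*√3 ≈ 22.0 + 1.732*I)
P*(T + z) = -27*(-21 + (22 + I*√3)) = -27*(1 + I*√3) = -27 - 27*I*√3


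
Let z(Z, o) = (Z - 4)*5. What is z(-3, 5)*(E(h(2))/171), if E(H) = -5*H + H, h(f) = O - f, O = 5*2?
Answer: 1120/171 ≈ 6.5497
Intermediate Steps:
O = 10
h(f) = 10 - f
z(Z, o) = -20 + 5*Z (z(Z, o) = (-4 + Z)*5 = -20 + 5*Z)
E(H) = -4*H
z(-3, 5)*(E(h(2))/171) = (-20 + 5*(-3))*(-4*(10 - 1*2)/171) = (-20 - 15)*(-4*(10 - 2)*(1/171)) = -35*(-4*8)/171 = -(-1120)/171 = -35*(-32/171) = 1120/171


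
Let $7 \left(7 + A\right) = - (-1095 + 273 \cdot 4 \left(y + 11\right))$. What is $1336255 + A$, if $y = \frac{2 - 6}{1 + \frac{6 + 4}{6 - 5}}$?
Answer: $\frac{102775377}{77} \approx 1.3347 \cdot 10^{6}$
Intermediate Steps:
$y = - \frac{4}{11}$ ($y = - \frac{4}{1 + \frac{10}{1}} = - \frac{4}{1 + 10 \cdot 1} = - \frac{4}{1 + 10} = - \frac{4}{11} \approx -0.36364$)
$A = - \frac{116258}{77}$ ($A = -7 + \frac{\left(-1\right) \left(-1095 + 273 \cdot 4 \left(- \frac{4}{11} + 11\right)\right)}{7} = -7 + \frac{\left(-1\right) \left(-1095 + 273 \cdot 4 \cdot \frac{117}{11}\right)}{7} = -7 + \frac{\left(-1\right) \left(-1095 + 273 \cdot \frac{468}{11}\right)}{7} = -7 + \frac{\left(-1\right) \left(-1095 + \frac{127764}{11}\right)}{7} = -7 + \frac{\left(-1\right) \frac{115719}{11}}{7} = -7 + \frac{1}{7} \left(- \frac{115719}{11}\right) = -7 - \frac{115719}{77} = - \frac{116258}{77} \approx -1509.8$)
$1336255 + A = 1336255 - \frac{116258}{77} = \frac{102775377}{77}$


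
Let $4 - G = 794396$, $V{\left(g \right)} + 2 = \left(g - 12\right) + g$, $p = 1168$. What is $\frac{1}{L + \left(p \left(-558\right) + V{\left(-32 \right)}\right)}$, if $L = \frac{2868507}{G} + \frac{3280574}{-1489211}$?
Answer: $- \frac{1183017304712}{771123583465904249} \approx -1.5341 \cdot 10^{-6}$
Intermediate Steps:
$V{\left(g \right)} = -14 + 2 g$ ($V{\left(g \right)} = -2 + \left(\left(g - 12\right) + g\right) = -2 + \left(\left(-12 + g\right) + g\right) = -2 + \left(-12 + 2 g\right) = -14 + 2 g$)
$G = -794392$ ($G = 4 - 794396 = -794392$)
$L = - \frac{6877873918985}{1183017304712}$ ($L = \frac{2868507}{-794392} + \frac{3280574}{-1489211} = 2868507 \left(- \frac{1}{794392}\right) + 3280574 \left(- \frac{1}{1489211}\right) = - \frac{2868507}{794392} - \frac{3280574}{1489211} = - \frac{6877873918985}{1183017304712} \approx -5.8138$)
$\frac{1}{L + \left(p \left(-558\right) + V{\left(-32 \right)}\right)} = \frac{1}{- \frac{6877873918985}{1183017304712} + \left(1168 \left(-558\right) + \left(-14 + 2 \left(-32\right)\right)\right)} = \frac{1}{- \frac{6877873918985}{1183017304712} - 651822} = \frac{1}{- \frac{771123583465904249}{1183017304712}} = - \frac{1183017304712}{771123583465904249}$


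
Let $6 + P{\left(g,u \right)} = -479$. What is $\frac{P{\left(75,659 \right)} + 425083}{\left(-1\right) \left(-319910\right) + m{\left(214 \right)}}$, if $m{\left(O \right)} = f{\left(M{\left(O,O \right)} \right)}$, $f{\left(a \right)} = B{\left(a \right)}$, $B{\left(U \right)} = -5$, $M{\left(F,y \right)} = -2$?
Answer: $\frac{424598}{319905} \approx 1.3273$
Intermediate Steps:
$f{\left(a \right)} = -5$
$m{\left(O \right)} = -5$
$P{\left(g,u \right)} = -485$ ($P{\left(g,u \right)} = -6 - 479 = -485$)
$\frac{P{\left(75,659 \right)} + 425083}{\left(-1\right) \left(-319910\right) + m{\left(214 \right)}} = \frac{-485 + 425083}{\left(-1\right) \left(-319910\right) - 5} = \frac{424598}{319910 - 5} = \frac{424598}{319905}$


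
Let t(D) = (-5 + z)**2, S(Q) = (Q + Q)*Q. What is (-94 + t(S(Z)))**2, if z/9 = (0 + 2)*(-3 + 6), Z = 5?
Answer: 5322249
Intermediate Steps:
z = 54 (z = 9*((0 + 2)*(-3 + 6)) = 9*(2*3) = 9*6 = 54)
S(Q) = 2*Q**2 (S(Q) = (2*Q)*Q = 2*Q**2)
t(D) = 2401 (t(D) = (-5 + 54)**2 = 49**2 = 2401)
(-94 + t(S(Z)))**2 = (-94 + 2401)**2 = 2307**2 = 5322249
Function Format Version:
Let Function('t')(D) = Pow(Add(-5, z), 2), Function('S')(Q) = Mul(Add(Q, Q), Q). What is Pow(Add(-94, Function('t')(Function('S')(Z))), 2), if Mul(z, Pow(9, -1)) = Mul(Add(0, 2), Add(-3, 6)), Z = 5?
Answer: 5322249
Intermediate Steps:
z = 54 (z = Mul(9, Mul(Add(0, 2), Add(-3, 6))) = Mul(9, Mul(2, 3)) = Mul(9, 6) = 54)
Function('S')(Q) = Mul(2, Pow(Q, 2)) (Function('S')(Q) = Mul(Mul(2, Q), Q) = Mul(2, Pow(Q, 2)))
Function('t')(D) = 2401 (Function('t')(D) = Pow(Add(-5, 54), 2) = Pow(49, 2) = 2401)
Pow(Add(-94, Function('t')(Function('S')(Z))), 2) = Pow(Add(-94, 2401), 2) = Pow(2307, 2) = 5322249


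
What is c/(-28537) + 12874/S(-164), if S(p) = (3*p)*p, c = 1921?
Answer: 2590045/28080408 ≈ 0.092237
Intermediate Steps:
S(p) = 3*p**2
c/(-28537) + 12874/S(-164) = 1921/(-28537) + 12874/((3*(-164)**2)) = 1921*(-1/28537) + 12874/((3*26896)) = -1921/28537 + 12874/80688 = -1921/28537 + 12874*(1/80688) = -1921/28537 + 157/984 = 2590045/28080408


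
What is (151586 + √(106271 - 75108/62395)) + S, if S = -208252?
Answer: -56666 + √413722772149115/62395 ≈ -56340.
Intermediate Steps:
(151586 + √(106271 - 75108/62395)) + S = (151586 + √(106271 - 75108/62395)) - 208252 = (151586 + √(6630703937/62395)) - 208252 = (151586 + √413722772149115/62395) - 208252 = -56666 + √413722772149115/62395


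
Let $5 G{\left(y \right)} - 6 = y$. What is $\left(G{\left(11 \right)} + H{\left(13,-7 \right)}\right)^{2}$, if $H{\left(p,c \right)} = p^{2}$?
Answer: $\frac{743044}{25} \approx 29722.0$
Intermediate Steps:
$G{\left(y \right)} = \frac{6}{5} + \frac{y}{5}$
$\left(G{\left(11 \right)} + H{\left(13,-7 \right)}\right)^{2} = \left(\left(\frac{6}{5} + \frac{1}{5} \cdot 11\right) + 13^{2}\right)^{2} = \left(\left(\frac{6}{5} + \frac{11}{5}\right) + 169\right)^{2} = \left(\frac{17}{5} + 169\right)^{2} = \left(\frac{862}{5}\right)^{2} = \frac{743044}{25}$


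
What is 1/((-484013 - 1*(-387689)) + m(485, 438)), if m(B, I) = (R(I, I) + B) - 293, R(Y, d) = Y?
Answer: -1/95694 ≈ -1.0450e-5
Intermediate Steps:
m(B, I) = -293 + B + I (m(B, I) = (I + B) - 293 = (B + I) - 293 = -293 + B + I)
1/((-484013 - 1*(-387689)) + m(485, 438)) = 1/((-484013 - 1*(-387689)) + (-293 + 485 + 438)) = 1/((-484013 + 387689) + 630) = 1/(-96324 + 630) = 1/(-95694) = -1/95694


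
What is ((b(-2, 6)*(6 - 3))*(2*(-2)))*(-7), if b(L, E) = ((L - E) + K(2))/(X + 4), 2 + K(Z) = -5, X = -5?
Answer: 1260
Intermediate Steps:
K(Z) = -7 (K(Z) = -2 - 5 = -7)
b(L, E) = 7 + E - L (b(L, E) = ((L - E) - 7)/(-5 + 4) = (-7 + L - E)/(-1) = (-7 + L - E)*(-1) = 7 + E - L)
((b(-2, 6)*(6 - 3))*(2*(-2)))*(-7) = (((7 + 6 - 1*(-2))*(6 - 3))*(2*(-2)))*(-7) = (((7 + 6 + 2)*3)*(-4))*(-7) = ((15*3)*(-4))*(-7) = (45*(-4))*(-7) = -180*(-7) = 1260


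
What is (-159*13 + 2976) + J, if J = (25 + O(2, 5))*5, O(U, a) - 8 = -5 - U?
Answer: 1039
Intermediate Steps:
O(U, a) = 3 - U (O(U, a) = 8 + (-5 - U) = 3 - U)
J = 130 (J = (25 + (3 - 1*2))*5 = (25 + (3 - 2))*5 = (25 + 1)*5 = 26*5 = 130)
(-159*13 + 2976) + J = (-159*13 + 2976) + 130 = (-2067 + 2976) + 130 = 909 + 130 = 1039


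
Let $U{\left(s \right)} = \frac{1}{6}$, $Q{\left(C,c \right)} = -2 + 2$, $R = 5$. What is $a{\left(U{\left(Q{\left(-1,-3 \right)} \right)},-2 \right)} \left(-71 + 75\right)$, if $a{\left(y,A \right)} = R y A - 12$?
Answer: $- \frac{164}{3} \approx -54.667$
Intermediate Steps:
$Q{\left(C,c \right)} = 0$
$U{\left(s \right)} = \frac{1}{6}$
$a{\left(y,A \right)} = -12 + 5 A y$ ($a{\left(y,A \right)} = 5 y A - 12 = 5 A y - 12 = -12 + 5 A y$)
$a{\left(U{\left(Q{\left(-1,-3 \right)} \right)},-2 \right)} \left(-71 + 75\right) = \left(-12 + 5 \left(-2\right) \frac{1}{6}\right) \left(-71 + 75\right) = \left(-12 - \frac{5}{3}\right) 4 = \left(- \frac{41}{3}\right) 4 = - \frac{164}{3}$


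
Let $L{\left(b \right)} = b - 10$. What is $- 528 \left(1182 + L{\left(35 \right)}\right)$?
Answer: $-637296$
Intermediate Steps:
$L{\left(b \right)} = -10 + b$
$- 528 \left(1182 + L{\left(35 \right)}\right) = - 528 \left(1182 + \left(-10 + 35\right)\right) = - 528 \left(1182 + 25\right) = \left(-528\right) 1207 = -637296$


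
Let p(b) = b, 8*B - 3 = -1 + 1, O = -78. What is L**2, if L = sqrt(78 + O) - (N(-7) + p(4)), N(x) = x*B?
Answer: 121/64 ≈ 1.8906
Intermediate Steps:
B = 3/8 (B = 3/8 + (-1 + 1)/8 = 3/8 + (1/8)*0 = 3/8 + 0 = 3/8 ≈ 0.37500)
N(x) = 3*x/8 (N(x) = x*(3/8) = 3*x/8)
L = -11/8 (L = sqrt(78 - 78) - ((3/8)*(-7) + 4) = sqrt(0) - (-21/8 + 4) = 0 - 1*11/8 = 0 - 11/8 = -11/8 ≈ -1.3750)
L**2 = (-11/8)**2 = 121/64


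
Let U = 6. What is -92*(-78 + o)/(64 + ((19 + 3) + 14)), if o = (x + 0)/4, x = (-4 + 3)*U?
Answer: 3657/50 ≈ 73.140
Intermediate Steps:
x = -6 (x = (-4 + 3)*6 = -1*6 = -6)
o = -3/2 (o = (-6 + 0)/4 = (¼)*(-6) = -3/2 ≈ -1.5000)
-92*(-78 + o)/(64 + ((19 + 3) + 14)) = -92*(-78 - 3/2)/(64 + ((19 + 3) + 14)) = -(-7314)/(64 + (22 + 14)) = -(-7314)/(64 + 36) = -(-7314)/100 = -92*(-159/200) = 3657/50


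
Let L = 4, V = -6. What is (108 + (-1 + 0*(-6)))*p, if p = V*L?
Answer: -2568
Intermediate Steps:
p = -24 (p = -6*4 = -24)
(108 + (-1 + 0*(-6)))*p = (108 + (-1 + 0*(-6)))*(-24) = (108 + (-1 + 0))*(-24) = (108 - 1)*(-24) = 107*(-24) = -2568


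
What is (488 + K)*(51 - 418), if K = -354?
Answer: -49178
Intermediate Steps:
(488 + K)*(51 - 418) = (488 - 354)*(51 - 418) = 134*(-367) = -49178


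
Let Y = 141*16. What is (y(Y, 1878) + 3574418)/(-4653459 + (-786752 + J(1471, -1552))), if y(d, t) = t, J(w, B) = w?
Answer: -894074/1359685 ≈ -0.65756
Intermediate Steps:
Y = 2256
(y(Y, 1878) + 3574418)/(-4653459 + (-786752 + J(1471, -1552))) = (1878 + 3574418)/(-4653459 + (-786752 + 1471)) = 3576296/(-4653459 - 785281) = 3576296/(-5438740) = 3576296*(-1/5438740) = -894074/1359685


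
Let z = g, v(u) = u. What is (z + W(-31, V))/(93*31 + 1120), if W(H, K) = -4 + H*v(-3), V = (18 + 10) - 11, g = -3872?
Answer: -3783/4003 ≈ -0.94504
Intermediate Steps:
V = 17 (V = 28 - 11 = 17)
W(H, K) = -4 - 3*H (W(H, K) = -4 + H*(-3) = -4 - 3*H)
z = -3872
(z + W(-31, V))/(93*31 + 1120) = (-3872 + (-4 - 3*(-31)))/(93*31 + 1120) = (-3872 + (-4 + 93))/(2883 + 1120) = (-3872 + 89)/4003 = -3783*1/4003 = -3783/4003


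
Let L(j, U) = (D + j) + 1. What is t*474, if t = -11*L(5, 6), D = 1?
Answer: -36498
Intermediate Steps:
L(j, U) = 2 + j (L(j, U) = (1 + j) + 1 = 2 + j)
t = -77 (t = -11*(2 + 5) = -11*7 = -77)
t*474 = -77*474 = -36498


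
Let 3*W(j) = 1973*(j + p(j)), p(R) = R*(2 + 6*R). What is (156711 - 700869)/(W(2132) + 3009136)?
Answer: -90693/2990576446 ≈ -3.0326e-5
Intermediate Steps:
W(j) = 1973*j/3 + 3946*j*(1 + 3*j)/3 (W(j) = (1973*(j + 2*j*(1 + 3*j)))/3 = (1973*j + 3946*j*(1 + 3*j))/3 = 1973*j/3 + 3946*j*(1 + 3*j)/3)
(156711 - 700869)/(W(2132) + 3009136) = (156711 - 700869)/(1973*2132*(1 + 2*2132) + 3009136) = -544158/(1973*2132*(1 + 4264) + 3009136) = -544158/(1973*2132*4265 + 3009136) = -544158/(17940449540 + 3009136) = -544158/17943458676 = -544158*1/17943458676 = -90693/2990576446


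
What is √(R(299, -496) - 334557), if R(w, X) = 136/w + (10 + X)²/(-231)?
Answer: I*√177876531593761/23023 ≈ 579.29*I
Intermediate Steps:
R(w, X) = 136/w - (10 + X)²/231 (R(w, X) = 136/w + (10 + X)²*(-1/231) = 136/w - (10 + X)²/231)
√(R(299, -496) - 334557) = √((136/299 - (10 - 496)²/231) - 334557) = √((136*(1/299) - 1/231*(-486)²) - 334557) = √((136/299 - 1/231*236196) - 334557) = √((136/299 - 78732/77) - 334557) = √(-23530396/23023 - 334557) = √(-7726036207/23023) = I*√177876531593761/23023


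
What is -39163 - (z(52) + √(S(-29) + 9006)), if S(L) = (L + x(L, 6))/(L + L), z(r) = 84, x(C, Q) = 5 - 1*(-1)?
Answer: -39247 - √30297518/58 ≈ -39342.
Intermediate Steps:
x(C, Q) = 6 (x(C, Q) = 5 + 1 = 6)
S(L) = (6 + L)/(2*L) (S(L) = (L + 6)/(L + L) = (6 + L)/((2*L)) = (6 + L)*(1/(2*L)) = (6 + L)/(2*L))
-39163 - (z(52) + √(S(-29) + 9006)) = -39163 - (84 + √((½)*(6 - 29)/(-29) + 9006)) = -39163 - (84 + √((½)*(-1/29)*(-23) + 9006)) = -39163 - (84 + √(23/58 + 9006)) = -39163 - (84 + √(522371/58)) = -39163 - (84 + √30297518/58) = -39163 + (-84 - √30297518/58) = -39247 - √30297518/58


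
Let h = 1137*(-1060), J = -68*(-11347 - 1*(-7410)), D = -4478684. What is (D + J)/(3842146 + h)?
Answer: -2105484/1318463 ≈ -1.5969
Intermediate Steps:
J = 267716 (J = -68*(-11347 + 7410) = -68*(-3937) = 267716)
h = -1205220
(D + J)/(3842146 + h) = (-4478684 + 267716)/(3842146 - 1205220) = -4210968/2636926 = -4210968*1/2636926 = -2105484/1318463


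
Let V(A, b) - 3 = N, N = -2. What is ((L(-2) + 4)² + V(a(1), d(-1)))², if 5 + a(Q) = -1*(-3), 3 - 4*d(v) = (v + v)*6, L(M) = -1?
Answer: 100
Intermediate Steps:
d(v) = ¾ - 3*v (d(v) = ¾ - (v + v)*6/4 = ¾ - 2*v*6/4 = ¾ - 3*v)
a(Q) = -2 (a(Q) = -5 - 1*(-3) = -5 + 3 = -2)
V(A, b) = 1 (V(A, b) = 3 - 2 = 1)
((L(-2) + 4)² + V(a(1), d(-1)))² = ((-1 + 4)² + 1)² = (3² + 1)² = (9 + 1)² = 10² = 100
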